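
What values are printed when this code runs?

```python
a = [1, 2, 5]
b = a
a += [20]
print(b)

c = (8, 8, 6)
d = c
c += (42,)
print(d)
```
[1, 2, 5, 20]
(8, 8, 6)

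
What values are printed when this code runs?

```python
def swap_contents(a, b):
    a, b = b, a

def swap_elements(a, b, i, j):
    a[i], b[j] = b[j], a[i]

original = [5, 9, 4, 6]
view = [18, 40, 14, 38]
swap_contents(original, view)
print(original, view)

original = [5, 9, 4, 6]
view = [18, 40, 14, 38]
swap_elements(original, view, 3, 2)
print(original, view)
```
[5, 9, 4, 6] [18, 40, 14, 38]
[5, 9, 4, 14] [18, 40, 6, 38]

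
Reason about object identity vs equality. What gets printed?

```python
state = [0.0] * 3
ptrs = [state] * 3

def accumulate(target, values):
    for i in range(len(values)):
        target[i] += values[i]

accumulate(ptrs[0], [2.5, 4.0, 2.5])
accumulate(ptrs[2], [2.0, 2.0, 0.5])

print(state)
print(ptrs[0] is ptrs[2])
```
[4.5, 6.0, 3.0]
True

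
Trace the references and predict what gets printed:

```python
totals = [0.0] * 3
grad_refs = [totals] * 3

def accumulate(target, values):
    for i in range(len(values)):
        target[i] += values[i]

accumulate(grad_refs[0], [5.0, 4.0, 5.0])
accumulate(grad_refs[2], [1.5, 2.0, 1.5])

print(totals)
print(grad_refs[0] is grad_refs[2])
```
[6.5, 6.0, 6.5]
True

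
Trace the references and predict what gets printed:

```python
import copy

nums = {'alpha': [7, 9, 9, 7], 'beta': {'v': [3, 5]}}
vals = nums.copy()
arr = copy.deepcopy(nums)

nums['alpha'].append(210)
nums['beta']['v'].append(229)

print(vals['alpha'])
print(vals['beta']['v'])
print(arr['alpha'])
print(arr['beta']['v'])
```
[7, 9, 9, 7, 210]
[3, 5, 229]
[7, 9, 9, 7]
[3, 5]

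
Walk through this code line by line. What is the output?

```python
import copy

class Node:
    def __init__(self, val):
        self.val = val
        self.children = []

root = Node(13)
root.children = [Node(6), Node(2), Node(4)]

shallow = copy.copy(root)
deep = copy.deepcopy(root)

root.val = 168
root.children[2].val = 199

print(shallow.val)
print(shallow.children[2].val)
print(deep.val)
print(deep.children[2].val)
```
13
199
13
4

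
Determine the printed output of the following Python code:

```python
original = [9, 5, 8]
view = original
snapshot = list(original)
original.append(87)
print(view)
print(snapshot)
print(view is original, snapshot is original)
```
[9, 5, 8, 87]
[9, 5, 8]
True False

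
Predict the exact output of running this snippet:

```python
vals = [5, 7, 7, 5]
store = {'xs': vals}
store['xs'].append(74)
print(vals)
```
[5, 7, 7, 5, 74]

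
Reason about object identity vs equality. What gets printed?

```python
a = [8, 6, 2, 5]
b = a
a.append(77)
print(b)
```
[8, 6, 2, 5, 77]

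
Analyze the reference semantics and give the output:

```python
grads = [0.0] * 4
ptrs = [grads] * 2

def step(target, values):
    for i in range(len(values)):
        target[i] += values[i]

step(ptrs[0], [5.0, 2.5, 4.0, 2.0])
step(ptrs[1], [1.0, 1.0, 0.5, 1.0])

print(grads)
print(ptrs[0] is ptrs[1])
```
[6.0, 3.5, 4.5, 3.0]
True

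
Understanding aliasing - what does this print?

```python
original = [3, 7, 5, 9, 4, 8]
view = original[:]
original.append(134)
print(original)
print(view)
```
[3, 7, 5, 9, 4, 8, 134]
[3, 7, 5, 9, 4, 8]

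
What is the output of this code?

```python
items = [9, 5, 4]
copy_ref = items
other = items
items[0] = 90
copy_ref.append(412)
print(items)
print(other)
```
[90, 5, 4, 412]
[90, 5, 4, 412]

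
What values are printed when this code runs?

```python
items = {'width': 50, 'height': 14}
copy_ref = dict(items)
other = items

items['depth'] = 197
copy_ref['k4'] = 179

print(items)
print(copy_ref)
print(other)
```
{'width': 50, 'height': 14, 'depth': 197}
{'width': 50, 'height': 14, 'k4': 179}
{'width': 50, 'height': 14, 'depth': 197}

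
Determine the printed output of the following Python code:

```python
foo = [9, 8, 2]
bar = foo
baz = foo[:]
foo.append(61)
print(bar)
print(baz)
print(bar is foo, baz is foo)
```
[9, 8, 2, 61]
[9, 8, 2]
True False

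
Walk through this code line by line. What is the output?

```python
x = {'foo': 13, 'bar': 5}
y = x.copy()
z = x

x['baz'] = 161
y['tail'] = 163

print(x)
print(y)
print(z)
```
{'foo': 13, 'bar': 5, 'baz': 161}
{'foo': 13, 'bar': 5, 'tail': 163}
{'foo': 13, 'bar': 5, 'baz': 161}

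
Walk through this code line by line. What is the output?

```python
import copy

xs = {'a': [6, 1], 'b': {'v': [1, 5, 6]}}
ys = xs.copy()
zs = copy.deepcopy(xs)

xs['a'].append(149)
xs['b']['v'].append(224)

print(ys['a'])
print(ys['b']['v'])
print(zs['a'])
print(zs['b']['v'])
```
[6, 1, 149]
[1, 5, 6, 224]
[6, 1]
[1, 5, 6]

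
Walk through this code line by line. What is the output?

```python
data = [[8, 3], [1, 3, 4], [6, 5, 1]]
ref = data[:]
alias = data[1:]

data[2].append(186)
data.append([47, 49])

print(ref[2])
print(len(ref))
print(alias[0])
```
[6, 5, 1, 186]
3
[1, 3, 4]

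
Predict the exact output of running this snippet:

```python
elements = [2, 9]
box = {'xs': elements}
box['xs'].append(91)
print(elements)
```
[2, 9, 91]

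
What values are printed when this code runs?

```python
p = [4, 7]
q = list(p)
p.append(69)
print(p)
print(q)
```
[4, 7, 69]
[4, 7]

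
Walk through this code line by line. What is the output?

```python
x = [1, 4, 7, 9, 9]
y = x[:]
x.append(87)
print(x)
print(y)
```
[1, 4, 7, 9, 9, 87]
[1, 4, 7, 9, 9]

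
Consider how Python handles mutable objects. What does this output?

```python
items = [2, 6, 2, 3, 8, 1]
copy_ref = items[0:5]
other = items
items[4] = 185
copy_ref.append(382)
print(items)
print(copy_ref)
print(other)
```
[2, 6, 2, 3, 185, 1]
[2, 6, 2, 3, 8, 382]
[2, 6, 2, 3, 185, 1]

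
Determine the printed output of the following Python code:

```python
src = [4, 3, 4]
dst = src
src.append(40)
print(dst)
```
[4, 3, 4, 40]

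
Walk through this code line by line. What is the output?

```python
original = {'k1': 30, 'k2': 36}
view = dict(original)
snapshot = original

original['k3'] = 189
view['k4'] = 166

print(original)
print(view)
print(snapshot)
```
{'k1': 30, 'k2': 36, 'k3': 189}
{'k1': 30, 'k2': 36, 'k4': 166}
{'k1': 30, 'k2': 36, 'k3': 189}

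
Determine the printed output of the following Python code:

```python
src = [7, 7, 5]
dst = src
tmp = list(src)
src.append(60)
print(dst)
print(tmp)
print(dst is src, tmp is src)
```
[7, 7, 5, 60]
[7, 7, 5]
True False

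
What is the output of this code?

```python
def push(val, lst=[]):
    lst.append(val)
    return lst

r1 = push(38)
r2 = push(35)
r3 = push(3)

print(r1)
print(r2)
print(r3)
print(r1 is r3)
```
[38, 35, 3]
[38, 35, 3]
[38, 35, 3]
True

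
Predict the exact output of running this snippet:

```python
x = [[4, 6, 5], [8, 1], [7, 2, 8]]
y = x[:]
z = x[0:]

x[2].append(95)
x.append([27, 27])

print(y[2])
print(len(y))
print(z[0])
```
[7, 2, 8, 95]
3
[4, 6, 5]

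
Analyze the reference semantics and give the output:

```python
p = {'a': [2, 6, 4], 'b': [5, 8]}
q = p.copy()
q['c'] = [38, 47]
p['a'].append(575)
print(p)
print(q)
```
{'a': [2, 6, 4, 575], 'b': [5, 8]}
{'a': [2, 6, 4, 575], 'b': [5, 8], 'c': [38, 47]}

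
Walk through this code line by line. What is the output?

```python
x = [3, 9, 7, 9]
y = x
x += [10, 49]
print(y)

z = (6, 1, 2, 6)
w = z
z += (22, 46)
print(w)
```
[3, 9, 7, 9, 10, 49]
(6, 1, 2, 6)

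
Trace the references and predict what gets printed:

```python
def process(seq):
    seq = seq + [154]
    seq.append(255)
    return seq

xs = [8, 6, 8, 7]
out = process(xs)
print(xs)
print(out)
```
[8, 6, 8, 7]
[8, 6, 8, 7, 154, 255]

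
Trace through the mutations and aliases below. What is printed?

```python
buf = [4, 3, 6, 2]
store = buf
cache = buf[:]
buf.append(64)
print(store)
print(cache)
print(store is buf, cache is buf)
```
[4, 3, 6, 2, 64]
[4, 3, 6, 2]
True False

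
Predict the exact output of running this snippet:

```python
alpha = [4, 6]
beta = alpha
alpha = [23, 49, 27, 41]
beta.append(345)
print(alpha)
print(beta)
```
[23, 49, 27, 41]
[4, 6, 345]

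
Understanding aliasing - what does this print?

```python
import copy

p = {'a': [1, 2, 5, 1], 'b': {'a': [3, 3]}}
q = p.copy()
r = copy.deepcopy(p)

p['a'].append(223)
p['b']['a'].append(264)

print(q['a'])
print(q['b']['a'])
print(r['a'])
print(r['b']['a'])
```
[1, 2, 5, 1, 223]
[3, 3, 264]
[1, 2, 5, 1]
[3, 3]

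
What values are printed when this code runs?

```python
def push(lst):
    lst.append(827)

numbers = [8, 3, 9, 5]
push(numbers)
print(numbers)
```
[8, 3, 9, 5, 827]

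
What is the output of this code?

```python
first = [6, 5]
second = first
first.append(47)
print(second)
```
[6, 5, 47]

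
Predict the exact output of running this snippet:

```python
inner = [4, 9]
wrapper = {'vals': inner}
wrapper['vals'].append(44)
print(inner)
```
[4, 9, 44]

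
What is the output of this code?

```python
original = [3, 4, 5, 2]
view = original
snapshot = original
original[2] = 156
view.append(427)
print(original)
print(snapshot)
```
[3, 4, 156, 2, 427]
[3, 4, 156, 2, 427]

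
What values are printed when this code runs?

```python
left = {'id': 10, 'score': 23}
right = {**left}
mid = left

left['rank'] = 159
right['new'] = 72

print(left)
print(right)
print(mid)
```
{'id': 10, 'score': 23, 'rank': 159}
{'id': 10, 'score': 23, 'new': 72}
{'id': 10, 'score': 23, 'rank': 159}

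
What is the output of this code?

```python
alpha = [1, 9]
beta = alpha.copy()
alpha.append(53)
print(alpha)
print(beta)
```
[1, 9, 53]
[1, 9]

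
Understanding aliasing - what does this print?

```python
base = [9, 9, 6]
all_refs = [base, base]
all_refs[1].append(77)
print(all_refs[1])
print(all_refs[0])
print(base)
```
[9, 9, 6, 77]
[9, 9, 6, 77]
[9, 9, 6, 77]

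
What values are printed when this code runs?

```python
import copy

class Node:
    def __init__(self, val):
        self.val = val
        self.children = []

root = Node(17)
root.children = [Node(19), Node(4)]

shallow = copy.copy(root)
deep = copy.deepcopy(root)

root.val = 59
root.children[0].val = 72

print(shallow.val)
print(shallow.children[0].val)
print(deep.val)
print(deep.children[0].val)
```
17
72
17
19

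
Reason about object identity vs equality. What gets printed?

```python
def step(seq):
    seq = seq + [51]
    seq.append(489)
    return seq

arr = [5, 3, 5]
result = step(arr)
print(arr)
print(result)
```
[5, 3, 5]
[5, 3, 5, 51, 489]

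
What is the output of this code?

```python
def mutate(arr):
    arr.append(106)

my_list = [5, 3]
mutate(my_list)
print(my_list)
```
[5, 3, 106]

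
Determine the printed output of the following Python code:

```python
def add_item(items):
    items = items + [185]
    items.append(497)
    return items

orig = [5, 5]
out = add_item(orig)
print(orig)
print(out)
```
[5, 5]
[5, 5, 185, 497]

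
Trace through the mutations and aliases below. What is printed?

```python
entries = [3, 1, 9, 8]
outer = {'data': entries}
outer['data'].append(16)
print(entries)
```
[3, 1, 9, 8, 16]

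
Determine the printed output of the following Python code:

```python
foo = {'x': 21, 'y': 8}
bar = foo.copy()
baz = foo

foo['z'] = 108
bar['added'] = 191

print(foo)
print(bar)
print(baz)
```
{'x': 21, 'y': 8, 'z': 108}
{'x': 21, 'y': 8, 'added': 191}
{'x': 21, 'y': 8, 'z': 108}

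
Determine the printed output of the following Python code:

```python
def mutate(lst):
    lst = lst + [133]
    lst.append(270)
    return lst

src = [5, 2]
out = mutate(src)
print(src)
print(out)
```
[5, 2]
[5, 2, 133, 270]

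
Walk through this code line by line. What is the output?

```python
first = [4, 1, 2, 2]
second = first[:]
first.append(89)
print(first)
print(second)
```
[4, 1, 2, 2, 89]
[4, 1, 2, 2]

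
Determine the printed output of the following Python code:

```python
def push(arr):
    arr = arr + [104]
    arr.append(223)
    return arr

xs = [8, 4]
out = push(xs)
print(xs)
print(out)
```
[8, 4]
[8, 4, 104, 223]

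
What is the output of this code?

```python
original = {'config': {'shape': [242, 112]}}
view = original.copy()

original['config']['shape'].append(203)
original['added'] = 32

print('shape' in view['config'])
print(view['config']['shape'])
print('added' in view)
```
True
[242, 112, 203]
False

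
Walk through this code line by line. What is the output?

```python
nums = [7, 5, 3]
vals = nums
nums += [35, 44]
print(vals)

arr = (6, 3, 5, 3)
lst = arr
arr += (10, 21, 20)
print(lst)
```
[7, 5, 3, 35, 44]
(6, 3, 5, 3)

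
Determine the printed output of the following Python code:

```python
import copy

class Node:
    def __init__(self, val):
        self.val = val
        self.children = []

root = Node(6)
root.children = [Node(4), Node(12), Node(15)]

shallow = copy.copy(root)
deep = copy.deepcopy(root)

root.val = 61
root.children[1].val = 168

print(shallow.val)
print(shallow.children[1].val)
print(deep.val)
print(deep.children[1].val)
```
6
168
6
12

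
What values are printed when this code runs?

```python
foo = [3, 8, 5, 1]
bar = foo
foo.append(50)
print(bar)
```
[3, 8, 5, 1, 50]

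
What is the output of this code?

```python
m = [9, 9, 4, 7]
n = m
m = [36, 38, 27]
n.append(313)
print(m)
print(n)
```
[36, 38, 27]
[9, 9, 4, 7, 313]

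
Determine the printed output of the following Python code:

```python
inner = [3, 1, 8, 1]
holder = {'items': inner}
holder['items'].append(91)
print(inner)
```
[3, 1, 8, 1, 91]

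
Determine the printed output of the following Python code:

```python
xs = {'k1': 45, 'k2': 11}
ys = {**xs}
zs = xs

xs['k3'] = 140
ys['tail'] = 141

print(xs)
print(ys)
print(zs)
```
{'k1': 45, 'k2': 11, 'k3': 140}
{'k1': 45, 'k2': 11, 'tail': 141}
{'k1': 45, 'k2': 11, 'k3': 140}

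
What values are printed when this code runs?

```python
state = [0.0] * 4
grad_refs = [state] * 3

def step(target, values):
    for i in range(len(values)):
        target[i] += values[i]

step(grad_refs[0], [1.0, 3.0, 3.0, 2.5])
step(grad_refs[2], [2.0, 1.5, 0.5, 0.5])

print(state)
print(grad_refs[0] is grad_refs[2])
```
[3.0, 4.5, 3.5, 3.0]
True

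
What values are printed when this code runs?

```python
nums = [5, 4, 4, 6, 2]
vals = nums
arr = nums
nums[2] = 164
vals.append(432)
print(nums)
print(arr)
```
[5, 4, 164, 6, 2, 432]
[5, 4, 164, 6, 2, 432]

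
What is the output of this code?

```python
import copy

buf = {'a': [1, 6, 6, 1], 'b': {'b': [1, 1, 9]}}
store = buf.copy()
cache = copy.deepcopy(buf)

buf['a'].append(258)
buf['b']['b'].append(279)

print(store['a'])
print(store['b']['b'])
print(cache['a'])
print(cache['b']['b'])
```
[1, 6, 6, 1, 258]
[1, 1, 9, 279]
[1, 6, 6, 1]
[1, 1, 9]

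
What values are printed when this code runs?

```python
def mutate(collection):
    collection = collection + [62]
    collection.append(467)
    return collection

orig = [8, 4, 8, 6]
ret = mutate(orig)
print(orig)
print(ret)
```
[8, 4, 8, 6]
[8, 4, 8, 6, 62, 467]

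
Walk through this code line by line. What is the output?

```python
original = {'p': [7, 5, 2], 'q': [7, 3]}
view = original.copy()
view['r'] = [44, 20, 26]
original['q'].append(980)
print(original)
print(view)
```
{'p': [7, 5, 2], 'q': [7, 3, 980]}
{'p': [7, 5, 2], 'q': [7, 3, 980], 'r': [44, 20, 26]}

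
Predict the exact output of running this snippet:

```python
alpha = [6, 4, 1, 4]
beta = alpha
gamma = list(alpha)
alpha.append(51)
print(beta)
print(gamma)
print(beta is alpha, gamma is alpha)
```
[6, 4, 1, 4, 51]
[6, 4, 1, 4]
True False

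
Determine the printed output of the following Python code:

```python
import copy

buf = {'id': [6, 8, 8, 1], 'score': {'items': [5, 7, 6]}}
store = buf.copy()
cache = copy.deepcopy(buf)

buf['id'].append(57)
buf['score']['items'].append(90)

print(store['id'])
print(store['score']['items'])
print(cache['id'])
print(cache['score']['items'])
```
[6, 8, 8, 1, 57]
[5, 7, 6, 90]
[6, 8, 8, 1]
[5, 7, 6]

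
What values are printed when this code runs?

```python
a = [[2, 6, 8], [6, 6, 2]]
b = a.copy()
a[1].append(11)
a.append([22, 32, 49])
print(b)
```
[[2, 6, 8], [6, 6, 2, 11]]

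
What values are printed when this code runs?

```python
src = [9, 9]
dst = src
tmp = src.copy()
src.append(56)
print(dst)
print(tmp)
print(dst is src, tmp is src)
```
[9, 9, 56]
[9, 9]
True False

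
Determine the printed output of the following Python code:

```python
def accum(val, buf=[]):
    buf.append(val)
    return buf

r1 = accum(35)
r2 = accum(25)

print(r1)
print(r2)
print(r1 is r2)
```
[35, 25]
[35, 25]
True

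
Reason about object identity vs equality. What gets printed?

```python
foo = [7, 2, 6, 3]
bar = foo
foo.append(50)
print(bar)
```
[7, 2, 6, 3, 50]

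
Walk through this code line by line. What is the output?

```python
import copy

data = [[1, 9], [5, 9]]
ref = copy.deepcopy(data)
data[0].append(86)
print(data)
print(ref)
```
[[1, 9, 86], [5, 9]]
[[1, 9], [5, 9]]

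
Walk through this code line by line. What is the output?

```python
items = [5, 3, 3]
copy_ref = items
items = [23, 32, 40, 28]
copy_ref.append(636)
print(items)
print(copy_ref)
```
[23, 32, 40, 28]
[5, 3, 3, 636]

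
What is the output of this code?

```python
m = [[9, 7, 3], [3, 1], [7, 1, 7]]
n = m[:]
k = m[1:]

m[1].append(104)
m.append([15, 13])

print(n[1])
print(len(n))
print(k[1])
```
[3, 1, 104]
3
[7, 1, 7]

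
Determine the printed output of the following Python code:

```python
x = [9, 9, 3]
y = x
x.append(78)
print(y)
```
[9, 9, 3, 78]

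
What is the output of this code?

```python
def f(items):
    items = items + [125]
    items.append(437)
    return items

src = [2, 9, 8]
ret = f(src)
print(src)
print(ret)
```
[2, 9, 8]
[2, 9, 8, 125, 437]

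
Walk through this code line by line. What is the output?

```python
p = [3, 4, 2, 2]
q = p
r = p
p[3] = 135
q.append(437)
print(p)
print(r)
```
[3, 4, 2, 135, 437]
[3, 4, 2, 135, 437]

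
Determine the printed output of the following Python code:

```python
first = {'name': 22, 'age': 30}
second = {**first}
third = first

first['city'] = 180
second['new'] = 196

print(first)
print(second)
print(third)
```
{'name': 22, 'age': 30, 'city': 180}
{'name': 22, 'age': 30, 'new': 196}
{'name': 22, 'age': 30, 'city': 180}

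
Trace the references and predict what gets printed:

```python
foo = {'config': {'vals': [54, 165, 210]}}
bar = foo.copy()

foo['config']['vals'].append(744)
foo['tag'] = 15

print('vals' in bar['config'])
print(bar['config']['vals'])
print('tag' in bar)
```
True
[54, 165, 210, 744]
False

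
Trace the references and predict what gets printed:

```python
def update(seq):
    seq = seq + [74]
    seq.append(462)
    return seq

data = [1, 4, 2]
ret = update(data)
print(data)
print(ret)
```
[1, 4, 2]
[1, 4, 2, 74, 462]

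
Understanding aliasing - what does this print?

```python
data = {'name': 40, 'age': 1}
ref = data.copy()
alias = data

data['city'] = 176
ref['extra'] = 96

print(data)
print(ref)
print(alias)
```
{'name': 40, 'age': 1, 'city': 176}
{'name': 40, 'age': 1, 'extra': 96}
{'name': 40, 'age': 1, 'city': 176}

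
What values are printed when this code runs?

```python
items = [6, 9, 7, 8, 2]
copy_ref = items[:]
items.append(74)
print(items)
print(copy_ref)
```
[6, 9, 7, 8, 2, 74]
[6, 9, 7, 8, 2]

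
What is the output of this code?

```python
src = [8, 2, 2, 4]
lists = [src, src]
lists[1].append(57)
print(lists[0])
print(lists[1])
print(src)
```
[8, 2, 2, 4, 57]
[8, 2, 2, 4, 57]
[8, 2, 2, 4, 57]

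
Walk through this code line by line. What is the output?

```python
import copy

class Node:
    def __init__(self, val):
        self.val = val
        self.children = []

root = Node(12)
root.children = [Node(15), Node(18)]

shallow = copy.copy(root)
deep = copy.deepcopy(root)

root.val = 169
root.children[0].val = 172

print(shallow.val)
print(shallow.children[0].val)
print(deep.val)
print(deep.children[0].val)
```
12
172
12
15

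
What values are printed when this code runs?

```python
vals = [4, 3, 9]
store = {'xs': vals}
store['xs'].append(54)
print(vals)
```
[4, 3, 9, 54]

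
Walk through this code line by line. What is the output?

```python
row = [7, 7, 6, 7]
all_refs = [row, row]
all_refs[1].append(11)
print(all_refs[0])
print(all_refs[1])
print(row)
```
[7, 7, 6, 7, 11]
[7, 7, 6, 7, 11]
[7, 7, 6, 7, 11]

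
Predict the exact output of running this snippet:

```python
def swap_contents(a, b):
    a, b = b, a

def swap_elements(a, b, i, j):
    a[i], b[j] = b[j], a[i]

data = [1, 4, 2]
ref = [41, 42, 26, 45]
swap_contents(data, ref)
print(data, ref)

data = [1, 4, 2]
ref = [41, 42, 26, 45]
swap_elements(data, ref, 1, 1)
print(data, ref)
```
[1, 4, 2] [41, 42, 26, 45]
[1, 42, 2] [41, 4, 26, 45]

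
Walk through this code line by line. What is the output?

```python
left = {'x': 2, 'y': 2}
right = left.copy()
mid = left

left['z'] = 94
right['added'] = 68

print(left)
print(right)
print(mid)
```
{'x': 2, 'y': 2, 'z': 94}
{'x': 2, 'y': 2, 'added': 68}
{'x': 2, 'y': 2, 'z': 94}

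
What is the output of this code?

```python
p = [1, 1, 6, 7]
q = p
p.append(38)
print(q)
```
[1, 1, 6, 7, 38]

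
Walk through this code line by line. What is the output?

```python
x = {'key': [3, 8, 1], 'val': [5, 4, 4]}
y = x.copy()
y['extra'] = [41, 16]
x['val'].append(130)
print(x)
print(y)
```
{'key': [3, 8, 1], 'val': [5, 4, 4, 130]}
{'key': [3, 8, 1], 'val': [5, 4, 4, 130], 'extra': [41, 16]}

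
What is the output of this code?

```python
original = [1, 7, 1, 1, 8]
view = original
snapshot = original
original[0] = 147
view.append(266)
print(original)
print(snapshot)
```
[147, 7, 1, 1, 8, 266]
[147, 7, 1, 1, 8, 266]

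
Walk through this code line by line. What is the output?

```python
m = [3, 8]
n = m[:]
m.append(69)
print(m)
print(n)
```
[3, 8, 69]
[3, 8]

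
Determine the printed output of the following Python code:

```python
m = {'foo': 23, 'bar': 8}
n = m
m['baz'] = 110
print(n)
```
{'foo': 23, 'bar': 8, 'baz': 110}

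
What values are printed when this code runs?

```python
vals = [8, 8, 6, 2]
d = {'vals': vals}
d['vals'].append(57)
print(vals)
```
[8, 8, 6, 2, 57]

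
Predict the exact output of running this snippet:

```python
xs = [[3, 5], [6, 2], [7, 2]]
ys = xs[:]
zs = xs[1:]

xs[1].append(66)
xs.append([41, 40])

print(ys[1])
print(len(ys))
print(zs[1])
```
[6, 2, 66]
3
[7, 2]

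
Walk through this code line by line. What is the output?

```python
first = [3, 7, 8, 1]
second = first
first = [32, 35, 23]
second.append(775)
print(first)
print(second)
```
[32, 35, 23]
[3, 7, 8, 1, 775]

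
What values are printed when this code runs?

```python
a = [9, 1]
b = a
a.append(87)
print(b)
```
[9, 1, 87]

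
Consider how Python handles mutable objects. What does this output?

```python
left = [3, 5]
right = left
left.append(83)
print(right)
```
[3, 5, 83]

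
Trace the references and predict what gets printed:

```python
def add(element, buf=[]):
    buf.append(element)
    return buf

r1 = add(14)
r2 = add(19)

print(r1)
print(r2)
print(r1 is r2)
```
[14, 19]
[14, 19]
True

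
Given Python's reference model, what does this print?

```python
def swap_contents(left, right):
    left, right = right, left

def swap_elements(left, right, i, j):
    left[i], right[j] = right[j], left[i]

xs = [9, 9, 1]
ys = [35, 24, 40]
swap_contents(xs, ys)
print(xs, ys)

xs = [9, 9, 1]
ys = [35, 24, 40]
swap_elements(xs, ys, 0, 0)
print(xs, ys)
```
[9, 9, 1] [35, 24, 40]
[35, 9, 1] [9, 24, 40]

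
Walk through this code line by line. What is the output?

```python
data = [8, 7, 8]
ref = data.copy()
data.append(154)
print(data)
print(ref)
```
[8, 7, 8, 154]
[8, 7, 8]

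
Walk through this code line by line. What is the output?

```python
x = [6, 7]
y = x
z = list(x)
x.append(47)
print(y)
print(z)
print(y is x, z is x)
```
[6, 7, 47]
[6, 7]
True False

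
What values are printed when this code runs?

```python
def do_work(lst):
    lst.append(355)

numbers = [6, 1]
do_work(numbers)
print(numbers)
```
[6, 1, 355]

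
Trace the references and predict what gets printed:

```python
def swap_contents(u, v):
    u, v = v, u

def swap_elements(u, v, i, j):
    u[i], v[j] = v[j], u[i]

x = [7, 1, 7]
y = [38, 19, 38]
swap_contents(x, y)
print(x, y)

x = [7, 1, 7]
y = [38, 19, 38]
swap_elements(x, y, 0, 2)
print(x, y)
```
[7, 1, 7] [38, 19, 38]
[38, 1, 7] [38, 19, 7]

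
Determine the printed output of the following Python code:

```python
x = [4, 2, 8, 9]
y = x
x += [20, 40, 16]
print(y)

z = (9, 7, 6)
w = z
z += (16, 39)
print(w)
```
[4, 2, 8, 9, 20, 40, 16]
(9, 7, 6)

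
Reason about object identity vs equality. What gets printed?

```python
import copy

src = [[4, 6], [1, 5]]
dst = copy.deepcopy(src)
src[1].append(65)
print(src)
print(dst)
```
[[4, 6], [1, 5, 65]]
[[4, 6], [1, 5]]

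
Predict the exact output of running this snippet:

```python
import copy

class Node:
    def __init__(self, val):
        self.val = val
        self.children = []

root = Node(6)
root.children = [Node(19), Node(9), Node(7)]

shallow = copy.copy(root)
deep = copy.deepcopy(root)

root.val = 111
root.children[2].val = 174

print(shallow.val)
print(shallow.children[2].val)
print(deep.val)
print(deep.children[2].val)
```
6
174
6
7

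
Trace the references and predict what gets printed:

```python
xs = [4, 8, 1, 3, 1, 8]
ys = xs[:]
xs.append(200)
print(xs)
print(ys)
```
[4, 8, 1, 3, 1, 8, 200]
[4, 8, 1, 3, 1, 8]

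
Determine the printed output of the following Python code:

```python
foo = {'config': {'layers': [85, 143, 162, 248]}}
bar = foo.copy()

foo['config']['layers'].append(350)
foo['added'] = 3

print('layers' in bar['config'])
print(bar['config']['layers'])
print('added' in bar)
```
True
[85, 143, 162, 248, 350]
False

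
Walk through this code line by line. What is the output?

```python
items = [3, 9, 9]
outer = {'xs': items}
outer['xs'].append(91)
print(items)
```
[3, 9, 9, 91]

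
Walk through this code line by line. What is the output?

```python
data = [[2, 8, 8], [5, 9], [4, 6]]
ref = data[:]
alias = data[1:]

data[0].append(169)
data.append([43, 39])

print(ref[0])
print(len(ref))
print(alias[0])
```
[2, 8, 8, 169]
3
[5, 9]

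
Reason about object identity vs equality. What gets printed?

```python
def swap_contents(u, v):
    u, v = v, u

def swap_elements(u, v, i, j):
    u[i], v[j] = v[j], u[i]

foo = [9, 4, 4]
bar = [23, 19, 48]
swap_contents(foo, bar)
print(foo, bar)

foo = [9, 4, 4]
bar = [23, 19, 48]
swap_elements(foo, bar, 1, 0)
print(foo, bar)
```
[9, 4, 4] [23, 19, 48]
[9, 23, 4] [4, 19, 48]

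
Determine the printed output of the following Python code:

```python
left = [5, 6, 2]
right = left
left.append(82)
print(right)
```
[5, 6, 2, 82]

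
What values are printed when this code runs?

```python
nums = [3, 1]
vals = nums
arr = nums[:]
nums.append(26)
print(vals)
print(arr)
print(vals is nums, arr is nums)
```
[3, 1, 26]
[3, 1]
True False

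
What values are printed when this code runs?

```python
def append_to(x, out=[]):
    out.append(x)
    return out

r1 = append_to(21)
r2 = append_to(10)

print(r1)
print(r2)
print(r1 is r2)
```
[21, 10]
[21, 10]
True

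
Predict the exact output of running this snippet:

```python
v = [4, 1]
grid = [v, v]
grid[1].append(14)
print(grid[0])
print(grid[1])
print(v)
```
[4, 1, 14]
[4, 1, 14]
[4, 1, 14]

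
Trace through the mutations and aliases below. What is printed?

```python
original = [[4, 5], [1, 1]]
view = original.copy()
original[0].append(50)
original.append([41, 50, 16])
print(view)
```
[[4, 5, 50], [1, 1]]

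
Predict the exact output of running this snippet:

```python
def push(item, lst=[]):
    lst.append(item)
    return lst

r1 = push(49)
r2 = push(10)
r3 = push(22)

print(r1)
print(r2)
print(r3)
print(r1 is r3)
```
[49, 10, 22]
[49, 10, 22]
[49, 10, 22]
True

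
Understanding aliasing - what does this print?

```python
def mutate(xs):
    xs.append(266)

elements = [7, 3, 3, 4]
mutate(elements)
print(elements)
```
[7, 3, 3, 4, 266]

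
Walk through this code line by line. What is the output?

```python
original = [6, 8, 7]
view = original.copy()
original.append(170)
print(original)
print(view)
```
[6, 8, 7, 170]
[6, 8, 7]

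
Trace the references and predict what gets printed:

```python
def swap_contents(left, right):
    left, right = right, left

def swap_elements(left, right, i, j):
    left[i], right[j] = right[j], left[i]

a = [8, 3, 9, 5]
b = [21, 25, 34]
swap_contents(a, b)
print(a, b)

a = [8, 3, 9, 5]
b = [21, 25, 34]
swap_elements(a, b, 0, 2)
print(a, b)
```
[8, 3, 9, 5] [21, 25, 34]
[34, 3, 9, 5] [21, 25, 8]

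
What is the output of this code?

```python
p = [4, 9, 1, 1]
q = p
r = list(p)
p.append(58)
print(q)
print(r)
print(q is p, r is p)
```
[4, 9, 1, 1, 58]
[4, 9, 1, 1]
True False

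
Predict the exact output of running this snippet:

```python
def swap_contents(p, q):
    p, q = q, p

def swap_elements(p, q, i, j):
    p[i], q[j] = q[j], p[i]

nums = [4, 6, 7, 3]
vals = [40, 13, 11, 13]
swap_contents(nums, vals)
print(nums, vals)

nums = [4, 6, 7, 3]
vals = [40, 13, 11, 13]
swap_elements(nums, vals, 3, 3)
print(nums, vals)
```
[4, 6, 7, 3] [40, 13, 11, 13]
[4, 6, 7, 13] [40, 13, 11, 3]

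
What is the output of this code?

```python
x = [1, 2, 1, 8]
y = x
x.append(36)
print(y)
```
[1, 2, 1, 8, 36]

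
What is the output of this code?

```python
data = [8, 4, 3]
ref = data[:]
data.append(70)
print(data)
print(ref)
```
[8, 4, 3, 70]
[8, 4, 3]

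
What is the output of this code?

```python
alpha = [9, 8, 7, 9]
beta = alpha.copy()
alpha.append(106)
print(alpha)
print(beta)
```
[9, 8, 7, 9, 106]
[9, 8, 7, 9]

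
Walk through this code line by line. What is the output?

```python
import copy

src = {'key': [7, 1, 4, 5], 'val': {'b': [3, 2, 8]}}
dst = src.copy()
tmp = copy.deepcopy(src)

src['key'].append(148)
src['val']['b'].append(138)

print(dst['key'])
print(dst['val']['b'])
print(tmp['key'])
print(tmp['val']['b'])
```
[7, 1, 4, 5, 148]
[3, 2, 8, 138]
[7, 1, 4, 5]
[3, 2, 8]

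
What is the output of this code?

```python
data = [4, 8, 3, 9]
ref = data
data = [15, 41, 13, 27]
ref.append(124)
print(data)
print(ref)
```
[15, 41, 13, 27]
[4, 8, 3, 9, 124]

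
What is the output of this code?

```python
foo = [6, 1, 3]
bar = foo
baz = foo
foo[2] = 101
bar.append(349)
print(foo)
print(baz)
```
[6, 1, 101, 349]
[6, 1, 101, 349]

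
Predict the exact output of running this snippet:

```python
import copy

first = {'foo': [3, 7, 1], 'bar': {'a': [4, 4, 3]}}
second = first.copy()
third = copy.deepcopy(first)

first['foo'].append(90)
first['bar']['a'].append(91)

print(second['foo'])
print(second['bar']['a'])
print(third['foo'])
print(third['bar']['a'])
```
[3, 7, 1, 90]
[4, 4, 3, 91]
[3, 7, 1]
[4, 4, 3]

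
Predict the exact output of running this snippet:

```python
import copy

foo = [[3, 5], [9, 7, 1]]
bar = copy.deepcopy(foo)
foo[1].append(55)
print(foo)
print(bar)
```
[[3, 5], [9, 7, 1, 55]]
[[3, 5], [9, 7, 1]]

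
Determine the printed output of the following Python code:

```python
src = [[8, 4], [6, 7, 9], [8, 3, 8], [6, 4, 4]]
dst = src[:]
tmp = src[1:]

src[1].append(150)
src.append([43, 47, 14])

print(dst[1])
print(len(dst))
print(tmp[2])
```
[6, 7, 9, 150]
4
[6, 4, 4]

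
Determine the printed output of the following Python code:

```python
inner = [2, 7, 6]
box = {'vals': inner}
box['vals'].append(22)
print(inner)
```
[2, 7, 6, 22]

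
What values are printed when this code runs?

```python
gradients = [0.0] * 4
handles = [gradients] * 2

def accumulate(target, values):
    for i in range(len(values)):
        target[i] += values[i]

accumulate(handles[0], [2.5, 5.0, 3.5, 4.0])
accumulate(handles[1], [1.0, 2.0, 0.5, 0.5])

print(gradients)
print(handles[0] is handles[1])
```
[3.5, 7.0, 4.0, 4.5]
True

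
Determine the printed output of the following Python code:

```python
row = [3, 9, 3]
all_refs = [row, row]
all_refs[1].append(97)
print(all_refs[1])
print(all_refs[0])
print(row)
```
[3, 9, 3, 97]
[3, 9, 3, 97]
[3, 9, 3, 97]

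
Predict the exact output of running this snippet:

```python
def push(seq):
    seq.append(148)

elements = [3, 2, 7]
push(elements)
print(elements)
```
[3, 2, 7, 148]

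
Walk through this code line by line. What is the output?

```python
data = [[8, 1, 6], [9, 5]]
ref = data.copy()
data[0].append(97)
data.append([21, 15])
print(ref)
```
[[8, 1, 6, 97], [9, 5]]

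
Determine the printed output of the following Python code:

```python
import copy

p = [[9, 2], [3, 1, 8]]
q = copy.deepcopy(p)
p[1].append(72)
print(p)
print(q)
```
[[9, 2], [3, 1, 8, 72]]
[[9, 2], [3, 1, 8]]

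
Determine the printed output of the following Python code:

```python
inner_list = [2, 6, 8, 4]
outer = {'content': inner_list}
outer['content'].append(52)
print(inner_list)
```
[2, 6, 8, 4, 52]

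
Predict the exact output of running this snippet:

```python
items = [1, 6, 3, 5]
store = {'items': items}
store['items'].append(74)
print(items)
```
[1, 6, 3, 5, 74]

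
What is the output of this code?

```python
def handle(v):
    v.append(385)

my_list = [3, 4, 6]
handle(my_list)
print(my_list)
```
[3, 4, 6, 385]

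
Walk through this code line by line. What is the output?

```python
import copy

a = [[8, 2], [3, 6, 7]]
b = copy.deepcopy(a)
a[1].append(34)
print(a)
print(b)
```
[[8, 2], [3, 6, 7, 34]]
[[8, 2], [3, 6, 7]]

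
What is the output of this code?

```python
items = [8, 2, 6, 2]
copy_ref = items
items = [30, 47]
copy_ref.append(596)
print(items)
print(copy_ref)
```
[30, 47]
[8, 2, 6, 2, 596]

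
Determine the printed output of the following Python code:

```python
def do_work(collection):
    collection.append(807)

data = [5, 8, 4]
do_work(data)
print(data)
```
[5, 8, 4, 807]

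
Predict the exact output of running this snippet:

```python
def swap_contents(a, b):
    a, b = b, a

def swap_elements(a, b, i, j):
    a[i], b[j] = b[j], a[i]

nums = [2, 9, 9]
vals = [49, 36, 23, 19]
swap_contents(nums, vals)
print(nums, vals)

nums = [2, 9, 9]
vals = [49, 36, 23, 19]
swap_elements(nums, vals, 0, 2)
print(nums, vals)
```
[2, 9, 9] [49, 36, 23, 19]
[23, 9, 9] [49, 36, 2, 19]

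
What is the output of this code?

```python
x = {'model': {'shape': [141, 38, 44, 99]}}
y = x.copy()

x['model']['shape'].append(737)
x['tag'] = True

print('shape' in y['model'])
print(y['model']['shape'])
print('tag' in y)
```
True
[141, 38, 44, 99, 737]
False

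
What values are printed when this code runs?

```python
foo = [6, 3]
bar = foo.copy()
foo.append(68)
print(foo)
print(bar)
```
[6, 3, 68]
[6, 3]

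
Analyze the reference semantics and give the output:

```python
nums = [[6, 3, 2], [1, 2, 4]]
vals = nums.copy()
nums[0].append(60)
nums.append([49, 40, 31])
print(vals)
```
[[6, 3, 2, 60], [1, 2, 4]]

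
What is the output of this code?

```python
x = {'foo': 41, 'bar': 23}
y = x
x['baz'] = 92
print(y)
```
{'foo': 41, 'bar': 23, 'baz': 92}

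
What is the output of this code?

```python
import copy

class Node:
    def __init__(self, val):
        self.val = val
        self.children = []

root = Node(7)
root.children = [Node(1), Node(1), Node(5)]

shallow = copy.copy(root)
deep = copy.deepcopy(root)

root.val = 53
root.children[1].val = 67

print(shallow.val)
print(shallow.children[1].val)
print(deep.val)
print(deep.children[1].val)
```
7
67
7
1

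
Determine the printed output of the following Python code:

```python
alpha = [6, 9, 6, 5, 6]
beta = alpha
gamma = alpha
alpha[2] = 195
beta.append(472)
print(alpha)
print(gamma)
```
[6, 9, 195, 5, 6, 472]
[6, 9, 195, 5, 6, 472]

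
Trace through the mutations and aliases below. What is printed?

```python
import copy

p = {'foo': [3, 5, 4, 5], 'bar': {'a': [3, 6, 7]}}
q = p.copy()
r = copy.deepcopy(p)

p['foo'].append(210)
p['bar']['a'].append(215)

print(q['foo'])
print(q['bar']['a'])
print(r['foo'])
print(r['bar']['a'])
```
[3, 5, 4, 5, 210]
[3, 6, 7, 215]
[3, 5, 4, 5]
[3, 6, 7]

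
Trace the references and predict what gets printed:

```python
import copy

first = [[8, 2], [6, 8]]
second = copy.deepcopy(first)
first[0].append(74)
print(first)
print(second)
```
[[8, 2, 74], [6, 8]]
[[8, 2], [6, 8]]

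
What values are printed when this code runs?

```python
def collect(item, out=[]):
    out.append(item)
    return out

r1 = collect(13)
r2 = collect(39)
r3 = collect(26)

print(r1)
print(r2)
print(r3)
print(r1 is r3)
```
[13, 39, 26]
[13, 39, 26]
[13, 39, 26]
True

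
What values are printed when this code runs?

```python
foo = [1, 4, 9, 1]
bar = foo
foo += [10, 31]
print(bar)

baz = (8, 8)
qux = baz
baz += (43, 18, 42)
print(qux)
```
[1, 4, 9, 1, 10, 31]
(8, 8)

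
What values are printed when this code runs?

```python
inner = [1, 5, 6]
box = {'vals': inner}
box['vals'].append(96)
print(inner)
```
[1, 5, 6, 96]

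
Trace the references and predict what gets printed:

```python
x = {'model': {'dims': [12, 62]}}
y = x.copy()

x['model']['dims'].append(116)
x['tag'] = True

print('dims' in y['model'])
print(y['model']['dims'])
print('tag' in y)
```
True
[12, 62, 116]
False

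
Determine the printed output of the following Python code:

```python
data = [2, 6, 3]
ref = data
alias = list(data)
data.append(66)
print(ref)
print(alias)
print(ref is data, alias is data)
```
[2, 6, 3, 66]
[2, 6, 3]
True False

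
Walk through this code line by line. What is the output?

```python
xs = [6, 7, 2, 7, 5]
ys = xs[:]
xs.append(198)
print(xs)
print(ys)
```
[6, 7, 2, 7, 5, 198]
[6, 7, 2, 7, 5]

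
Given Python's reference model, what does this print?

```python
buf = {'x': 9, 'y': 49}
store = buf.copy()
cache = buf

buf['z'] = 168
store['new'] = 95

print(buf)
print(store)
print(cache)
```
{'x': 9, 'y': 49, 'z': 168}
{'x': 9, 'y': 49, 'new': 95}
{'x': 9, 'y': 49, 'z': 168}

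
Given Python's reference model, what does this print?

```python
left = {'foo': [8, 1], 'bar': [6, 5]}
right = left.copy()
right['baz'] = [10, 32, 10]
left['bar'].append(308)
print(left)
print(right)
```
{'foo': [8, 1], 'bar': [6, 5, 308]}
{'foo': [8, 1], 'bar': [6, 5, 308], 'baz': [10, 32, 10]}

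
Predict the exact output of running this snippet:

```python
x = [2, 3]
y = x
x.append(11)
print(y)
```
[2, 3, 11]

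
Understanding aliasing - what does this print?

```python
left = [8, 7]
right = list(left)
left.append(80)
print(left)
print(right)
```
[8, 7, 80]
[8, 7]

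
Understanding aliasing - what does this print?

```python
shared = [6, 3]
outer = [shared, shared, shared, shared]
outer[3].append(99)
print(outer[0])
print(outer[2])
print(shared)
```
[6, 3, 99]
[6, 3, 99]
[6, 3, 99]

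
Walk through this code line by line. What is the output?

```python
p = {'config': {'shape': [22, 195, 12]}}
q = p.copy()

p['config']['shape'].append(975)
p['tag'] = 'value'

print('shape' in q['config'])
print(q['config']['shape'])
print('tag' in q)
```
True
[22, 195, 12, 975]
False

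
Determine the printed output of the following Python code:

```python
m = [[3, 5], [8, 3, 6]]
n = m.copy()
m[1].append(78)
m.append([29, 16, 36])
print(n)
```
[[3, 5], [8, 3, 6, 78]]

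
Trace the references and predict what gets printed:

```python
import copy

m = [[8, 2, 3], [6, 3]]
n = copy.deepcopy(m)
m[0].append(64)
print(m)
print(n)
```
[[8, 2, 3, 64], [6, 3]]
[[8, 2, 3], [6, 3]]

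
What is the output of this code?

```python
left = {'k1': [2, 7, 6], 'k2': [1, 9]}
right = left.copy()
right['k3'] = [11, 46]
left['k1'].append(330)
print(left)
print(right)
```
{'k1': [2, 7, 6, 330], 'k2': [1, 9]}
{'k1': [2, 7, 6, 330], 'k2': [1, 9], 'k3': [11, 46]}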